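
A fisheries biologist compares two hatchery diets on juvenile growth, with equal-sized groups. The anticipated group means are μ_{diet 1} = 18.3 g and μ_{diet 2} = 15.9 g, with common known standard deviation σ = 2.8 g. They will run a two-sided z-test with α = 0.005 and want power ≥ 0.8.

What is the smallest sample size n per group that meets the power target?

Standardized effect: d = |μ_{diet 1} − μ_{diet 2}| / σ = |18.3 − 15.9| / 2.8 = 0.8571
For power 0.8 need Φ(δ − z_{0.0025}) = 0.8, so δ = z_{0.0025} + z_{0.20} = 2.807 + 0.842 = 3.649.
(The Φ(−δ − z_{α/2}) term is vanishingly small for δ > 0 and is dropped in the standard sample-size formula.)
δ = d·√(n/2) ⇒ n = 2(δ/d)² = 2 × (3.649 / 0.8571)² = 36.24.
Rounding up, n = 37 per group.

n = 37 per group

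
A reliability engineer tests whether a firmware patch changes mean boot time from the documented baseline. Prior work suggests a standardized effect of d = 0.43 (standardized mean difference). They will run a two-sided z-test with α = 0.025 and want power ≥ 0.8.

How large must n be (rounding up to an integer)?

For power 0.8 need Φ(δ − z_{0.0125}) = 0.8, so δ = z_{0.0125} + z_{0.20} = 2.241 + 0.842 = 3.083.
(Ignoring the negligible lower-tail rejection probability gives the usual closed-form inversion.)
δ = d·√n ⇒ n = (δ/d)² = (3.083 / 0.43)² = 51.41.
Round up to the next whole unit.

n = 52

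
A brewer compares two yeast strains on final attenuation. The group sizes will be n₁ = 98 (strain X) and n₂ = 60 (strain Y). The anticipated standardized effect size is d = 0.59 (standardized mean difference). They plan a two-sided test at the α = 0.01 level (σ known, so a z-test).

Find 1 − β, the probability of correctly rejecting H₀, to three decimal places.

Power ≈ 0.847

Noncentrality parameter: δ = d / √(1/n₁ + 1/n₂) = 0.59 / √(1/98 + 1/60) = 3.5993
Two-sided α = 0.01 → critical value z_{0.005} = 2.576.
Power = Φ(δ − 2.576) + Φ(−δ − 2.576) = Φ(1.023) + Φ(-6.175) = 0.8469 + 0.0000 = 0.8469.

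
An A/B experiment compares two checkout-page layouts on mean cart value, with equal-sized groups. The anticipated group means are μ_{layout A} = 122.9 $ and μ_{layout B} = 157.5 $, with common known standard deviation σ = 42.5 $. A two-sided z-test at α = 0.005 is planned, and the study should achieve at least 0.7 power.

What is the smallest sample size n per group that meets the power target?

n = 34 per group

Standardized effect: d = |μ_{layout A} − μ_{layout B}| / σ = |122.9 − 157.5| / 42.5 = 0.8141
For power 0.7 need Φ(δ − z_{0.0025}) = 0.7, so δ = z_{0.0025} + z_{0.30} = 2.807 + 0.524 = 3.331.
(For δ > 0 the lower-tail rejection region contributes negligibly to power, so the one-term inversion is standard.)
δ = d·√(n/2) ⇒ n = 2(δ/d)² = 2 × (3.331 / 0.8141)² = 33.49.
Rounding up, n = 34 per group.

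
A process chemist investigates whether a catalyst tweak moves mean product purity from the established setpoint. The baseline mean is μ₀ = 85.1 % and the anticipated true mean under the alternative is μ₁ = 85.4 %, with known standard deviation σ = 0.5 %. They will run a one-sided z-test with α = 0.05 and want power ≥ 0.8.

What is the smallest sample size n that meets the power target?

n = 18

Standardized effect: d = |μ₁ − μ₀| / σ = |85.4 − 85.1| / 0.5 = 0.6000
For power 0.8 need Φ(δ − z_{0.05}) = 0.8, so δ = z_{0.05} + z_{0.20} = 1.645 + 0.842 = 2.486.
δ = d·√n ⇒ n = (δ/d)² = (2.486 / 0.6000)² = 17.17.
Rounding up, n = 18.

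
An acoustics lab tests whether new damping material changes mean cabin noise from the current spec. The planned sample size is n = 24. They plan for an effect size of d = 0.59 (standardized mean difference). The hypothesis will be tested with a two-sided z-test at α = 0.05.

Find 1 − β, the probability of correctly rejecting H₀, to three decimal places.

Power ≈ 0.824

Noncentrality parameter: δ = d·√n = 0.59 × √24 = 2.8904
Two-sided α = 0.05 → critical value z_{0.025} = 1.960.
Power = Φ(δ − 1.960) + Φ(−δ − 1.960) = Φ(0.930) + Φ(-4.850) = 0.8239 + 0.0000 = 0.8239.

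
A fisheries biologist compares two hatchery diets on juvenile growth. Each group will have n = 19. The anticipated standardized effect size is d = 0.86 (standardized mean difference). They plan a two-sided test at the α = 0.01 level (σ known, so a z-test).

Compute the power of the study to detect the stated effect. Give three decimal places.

Power ≈ 0.530

Noncentrality parameter: δ = d·√(n/2) = 0.86 × √(19/2) = 2.6507
Two-sided α = 0.01 → critical value z_{0.005} = 2.576.
Power = Φ(δ − 2.576) + Φ(−δ − 2.576) = Φ(0.075) + Φ(-5.227) = 0.5298 + 0.0000 = 0.5298.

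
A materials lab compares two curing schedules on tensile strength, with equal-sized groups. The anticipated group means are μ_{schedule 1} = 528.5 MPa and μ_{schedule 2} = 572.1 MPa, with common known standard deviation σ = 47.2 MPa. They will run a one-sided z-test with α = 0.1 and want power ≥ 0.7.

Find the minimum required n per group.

Standardized effect: d = |μ_{schedule 1} − μ_{schedule 2}| / σ = |528.5 − 572.1| / 47.2 = 0.9237
Set Φ(δ − 1.282) = 0.7; then δ − 1.282 = Φ⁻¹(0.7) = 0.524, giving δ = 1.806.
δ = d·√(n/2) ⇒ n = 2(δ/d)² = 2 × (1.806 / 0.9237)² = 7.64.
Round up to the next whole unit.

n = 8 per group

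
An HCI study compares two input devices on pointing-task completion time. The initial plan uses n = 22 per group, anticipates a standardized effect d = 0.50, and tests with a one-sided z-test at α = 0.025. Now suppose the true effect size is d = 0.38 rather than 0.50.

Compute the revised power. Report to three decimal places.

With d = 0.38: δ = d·√(n/2) = 0.38 × √(22/2) = 1.2603. Critical value z_{0.025} = 1.960.
Revised power = P(Z > 1.960 − δ) = Φ(-0.700) = 0.2421.

Power ≈ 0.242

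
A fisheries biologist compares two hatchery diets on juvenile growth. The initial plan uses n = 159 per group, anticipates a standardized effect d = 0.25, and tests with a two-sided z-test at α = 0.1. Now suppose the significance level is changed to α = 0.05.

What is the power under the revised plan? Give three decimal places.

δ = d·√(n/2) = 0.25 × √(159/2) = 2.2291 (unchanged). New critical value: z_{0.025} = 1.960.
Revised power = Φ(δ − 1.960) + Φ(−δ − 1.960) = Φ(0.269) + Φ(-4.189) = 0.6061 + 0.0000 = 0.6061.

Power ≈ 0.606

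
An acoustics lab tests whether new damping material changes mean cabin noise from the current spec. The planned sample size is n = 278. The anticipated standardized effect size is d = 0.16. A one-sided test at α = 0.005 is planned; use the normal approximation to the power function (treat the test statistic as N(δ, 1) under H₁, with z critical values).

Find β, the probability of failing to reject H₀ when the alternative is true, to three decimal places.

β ≈ 0.463

Noncentrality parameter: δ = d·√n = 0.16 × √278 = 2.6677
One-sided α = 0.005 → critical value z_{0.005} = 2.576.
Power = P(Z > 2.576 − δ) = Φ(0.092) = 0.5366.
Type II error: β = 1 − power = 1 − 0.5366 = 0.4634.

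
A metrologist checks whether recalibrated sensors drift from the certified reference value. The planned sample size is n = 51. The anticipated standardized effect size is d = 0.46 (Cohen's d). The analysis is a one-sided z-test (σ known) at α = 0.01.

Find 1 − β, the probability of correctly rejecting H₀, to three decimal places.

Noncentrality parameter: δ = d·√n = 0.46 × √51 = 3.2851
Critical value for a one-sided test at α = 0.01: z_α = 2.326.
Power = P(Z > 2.326 − δ) = Φ(0.959) = 0.8311.

Power ≈ 0.831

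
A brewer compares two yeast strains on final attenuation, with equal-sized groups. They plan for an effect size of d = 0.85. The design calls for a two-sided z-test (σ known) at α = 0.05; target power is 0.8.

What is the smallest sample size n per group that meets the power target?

For power 0.8 need Φ(δ − z_{0.025}) = 0.8, so δ = z_{0.025} + z_{0.20} = 1.960 + 0.842 = 2.802.
(For δ > 0 the lower-tail rejection region contributes negligibly to power, so the one-term inversion is standard.)
δ = d·√(n/2) ⇒ n = 2(δ/d)² = 2 × (2.802 / 0.85)² = 21.73.
Rounding up, n = 22 per group.

n = 22 per group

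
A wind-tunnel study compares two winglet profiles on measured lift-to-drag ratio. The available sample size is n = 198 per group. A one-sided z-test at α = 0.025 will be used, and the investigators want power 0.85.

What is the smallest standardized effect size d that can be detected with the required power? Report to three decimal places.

Required noncentrality: δ = z_{0.025} + z_{0.15} = 1.960 + 1.036 = 2.996.
δ = d·√(n/2) ⇒ d = δ/√(n/2) = 2.996/√(198/2) = 0.3011.

d ≈ 0.301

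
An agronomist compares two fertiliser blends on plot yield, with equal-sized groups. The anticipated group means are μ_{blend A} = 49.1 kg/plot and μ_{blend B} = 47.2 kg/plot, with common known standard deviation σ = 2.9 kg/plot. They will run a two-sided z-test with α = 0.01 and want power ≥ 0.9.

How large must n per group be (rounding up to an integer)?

n = 70 per group

Standardized effect: d = |μ_{blend A} − μ_{blend B}| / σ = |49.1 − 47.2| / 2.9 = 0.6552
For power 0.9 need Φ(δ − z_{0.005}) = 0.9, so δ = z_{0.005} + z_{0.10} = 2.576 + 1.282 = 3.857.
(The Φ(−δ − z_{α/2}) term is vanishingly small for δ > 0 and is dropped in the standard sample-size formula.)
δ = d·√(n/2) ⇒ n = 2(δ/d)² = 2 × (3.857 / 0.6552)² = 69.33.
Rounding up, n = 70 per group.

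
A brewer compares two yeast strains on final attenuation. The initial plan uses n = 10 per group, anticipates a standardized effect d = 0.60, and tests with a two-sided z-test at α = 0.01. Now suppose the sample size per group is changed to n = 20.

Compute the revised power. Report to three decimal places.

With n = 20 per group: δ = d·√(n/2) = 0.60 × √(20/2) = 1.8974. Critical value z_{0.005} = 2.576.
Revised power = Φ(δ − 2.576) + Φ(−δ − 2.576) = Φ(-0.678) + Φ(-4.473) = 0.2487 + 0.0000 = 0.2487.

Power ≈ 0.249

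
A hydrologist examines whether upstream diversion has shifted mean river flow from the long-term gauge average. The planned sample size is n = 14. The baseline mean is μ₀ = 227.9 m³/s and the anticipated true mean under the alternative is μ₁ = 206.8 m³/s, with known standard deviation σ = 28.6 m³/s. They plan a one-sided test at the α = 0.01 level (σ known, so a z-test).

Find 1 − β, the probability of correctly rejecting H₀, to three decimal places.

Power ≈ 0.668

Standardized effect: d = |μ₁ − μ₀| / σ = |206.8 − 227.9| / 28.6 = 0.7378
Noncentrality parameter: δ = d·√n = 0.7378 × √14 = 2.7605
One-sided α = 0.01 → critical value z_{0.01} = 2.326.
Power = Φ(δ − 2.326) = Φ(0.434) = 0.6679.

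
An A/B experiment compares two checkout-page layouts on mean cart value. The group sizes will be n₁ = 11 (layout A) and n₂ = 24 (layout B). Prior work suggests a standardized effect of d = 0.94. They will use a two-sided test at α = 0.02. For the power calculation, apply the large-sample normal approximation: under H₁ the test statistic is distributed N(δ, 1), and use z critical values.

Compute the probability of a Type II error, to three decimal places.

Noncentrality parameter: δ = d / √(1/n₁ + 1/n₂) = 0.94 / √(1/11 + 1/24) = 2.5816
Critical value for a two-sided test at α = 0.02: z_{α/2} = 2.326.
Power = Φ(δ − 2.326) + Φ(−δ − 2.326) = Φ(0.255) + Φ(-4.908) = 0.6008 + 0.0000 = 0.6008.
Type II error: β = 1 − power = 1 − 0.6008 = 0.3992.

β ≈ 0.399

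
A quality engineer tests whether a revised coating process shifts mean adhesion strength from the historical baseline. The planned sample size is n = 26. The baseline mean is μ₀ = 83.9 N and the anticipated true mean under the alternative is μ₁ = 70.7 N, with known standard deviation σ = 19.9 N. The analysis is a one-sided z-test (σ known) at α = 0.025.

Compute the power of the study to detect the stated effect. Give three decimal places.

Power ≈ 0.923

Standardized effect: d = |μ₁ − μ₀| / σ = |70.7 − 83.9| / 19.9 = 0.6633
Noncentrality parameter: δ = d·√n = 0.6633 × √26 = 3.3823
One-sided α = 0.025 → critical value z_{0.025} = 1.960.
Power = P(Z > 1.960 − δ) = Φ(1.422) = 0.9225.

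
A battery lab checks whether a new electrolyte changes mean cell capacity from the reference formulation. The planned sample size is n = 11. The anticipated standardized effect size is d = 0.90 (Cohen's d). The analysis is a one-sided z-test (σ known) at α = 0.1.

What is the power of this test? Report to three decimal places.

Noncentrality parameter: δ = d·√n = 0.90 × √11 = 2.9850
One-sided α = 0.1 → critical value z_{0.1} = 1.282.
Power = Φ(δ − 1.282) = Φ(1.703) = 0.9558.

Power ≈ 0.956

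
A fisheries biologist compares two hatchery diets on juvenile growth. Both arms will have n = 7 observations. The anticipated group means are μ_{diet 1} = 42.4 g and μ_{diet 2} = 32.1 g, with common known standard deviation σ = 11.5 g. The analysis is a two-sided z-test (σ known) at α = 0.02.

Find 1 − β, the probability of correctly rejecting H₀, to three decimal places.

Standardized effect: d = |μ_{diet 1} − μ_{diet 2}| / σ = |42.4 − 32.1| / 11.5 = 0.8957
Noncentrality parameter: λ = d·√(n/2) = 0.8957 × √(7/2) = 1.6756
Critical value for a two-sided test at α = 0.02: z_{α/2} = 2.326.
Power = Φ(λ − 2.326) + Φ(−λ − 2.326) = Φ(-0.651) + Φ(-4.002) = 0.2576 + 0.0000 = 0.2576.

Power ≈ 0.258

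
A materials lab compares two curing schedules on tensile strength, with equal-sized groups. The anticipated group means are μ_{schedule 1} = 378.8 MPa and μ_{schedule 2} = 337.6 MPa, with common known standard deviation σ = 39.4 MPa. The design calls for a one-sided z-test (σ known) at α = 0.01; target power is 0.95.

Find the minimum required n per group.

Standardized effect: d = |μ_{schedule 1} − μ_{schedule 2}| / σ = |378.8 − 337.6| / 39.4 = 1.0457
For power 0.95 need Φ(δ − z_{0.01}) = 0.95, so δ = z_{0.01} + z_{0.05} = 2.326 + 1.645 = 3.971.
δ = d·√(n/2) ⇒ n = 2(δ/d)² = 2 × (3.971 / 1.0457)² = 28.85.
Rounding up, n = 29 per group.

n = 29 per group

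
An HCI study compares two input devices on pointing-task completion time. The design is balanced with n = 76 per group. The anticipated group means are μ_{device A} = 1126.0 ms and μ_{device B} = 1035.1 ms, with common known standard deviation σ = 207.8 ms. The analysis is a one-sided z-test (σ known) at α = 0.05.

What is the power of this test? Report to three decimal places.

Standardized effect: d = |μ_{device A} − μ_{device B}| / σ = |1126.0 − 1035.1| / 207.8 = 0.4374
Noncentrality parameter: δ = d·√(n/2) = 0.4374 × √(76/2) = 2.6966
One-sided α = 0.05 → critical value z_{0.05} = 1.645.
Power = P(Z > 1.645 − δ) = Φ(1.052) = 0.8535.

Power ≈ 0.854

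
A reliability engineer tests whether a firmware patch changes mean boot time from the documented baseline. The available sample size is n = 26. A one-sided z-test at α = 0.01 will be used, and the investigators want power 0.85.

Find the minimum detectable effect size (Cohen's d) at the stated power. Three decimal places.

Need Φ(δ − 2.326) = 0.85, so δ = 2.326 + 1.036 = 3.363.
δ = d·√n ⇒ d = δ/√n = 3.363/√26 = 0.6595.

d ≈ 0.659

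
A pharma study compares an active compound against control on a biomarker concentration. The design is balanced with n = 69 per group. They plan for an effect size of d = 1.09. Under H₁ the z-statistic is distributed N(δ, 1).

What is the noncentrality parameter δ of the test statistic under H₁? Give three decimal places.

The noncentrality parameter scales effect size by the design's sample-size factor: δ = d·√(n/2) = 1.09 × √(69/2) = 6.4023

δ ≈ 6.402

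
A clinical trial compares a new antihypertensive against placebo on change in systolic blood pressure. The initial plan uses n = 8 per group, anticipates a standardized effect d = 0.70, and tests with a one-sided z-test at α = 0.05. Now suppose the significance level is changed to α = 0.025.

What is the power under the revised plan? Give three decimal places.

δ = d·√(n/2) = 0.70 × √(8/2) = 1.4000 (unchanged). New critical value: z_{0.025} = 1.960.
Revised power = Φ(δ − 1.960) = Φ(-0.560) = 0.2878.

Power ≈ 0.288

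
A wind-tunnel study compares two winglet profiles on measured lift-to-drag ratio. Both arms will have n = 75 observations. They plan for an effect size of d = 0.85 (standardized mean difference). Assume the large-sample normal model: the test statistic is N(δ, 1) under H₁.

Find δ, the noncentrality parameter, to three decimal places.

The noncentrality parameter scales effect size by the design's sample-size factor: δ = d·√(n/2) = 0.85 × √(75/2) = 5.2052

δ ≈ 5.205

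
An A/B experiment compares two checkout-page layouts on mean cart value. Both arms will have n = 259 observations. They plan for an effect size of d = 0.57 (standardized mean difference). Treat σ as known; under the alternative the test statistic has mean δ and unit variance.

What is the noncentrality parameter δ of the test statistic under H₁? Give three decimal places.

The noncentrality parameter scales effect size by the design's sample-size factor: δ = d·√(n/2) = 0.57 × √(259/2) = 6.4865

δ ≈ 6.486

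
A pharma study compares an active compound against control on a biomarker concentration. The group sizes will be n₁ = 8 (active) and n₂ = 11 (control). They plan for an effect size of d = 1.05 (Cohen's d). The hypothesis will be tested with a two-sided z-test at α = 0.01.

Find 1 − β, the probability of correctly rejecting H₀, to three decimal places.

Noncentrality parameter: δ = d / √(1/n₁ + 1/n₂) = 1.05 / √(1/8 + 1/11) = 2.2597
Two-sided α = 0.01 → critical value z_{0.005} = 2.576.
Power = Φ(δ − 2.576) + Φ(−δ − 2.576) = Φ(-0.316) + Φ(-4.836) = 0.3760 + 0.0000 = 0.3760.

Power ≈ 0.376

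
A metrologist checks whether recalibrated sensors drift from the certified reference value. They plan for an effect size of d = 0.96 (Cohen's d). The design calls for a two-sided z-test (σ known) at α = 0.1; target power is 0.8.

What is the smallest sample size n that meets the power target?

Set Φ(δ − 1.645) = 0.8; then δ − 1.645 = Φ⁻¹(0.8) = 0.842, giving δ = 2.486.
(The Φ(−δ − z_{α/2}) term is vanishingly small for δ > 0 and is dropped in the standard sample-size formula.)
δ = d·√n ⇒ n = (δ/d)² = (2.486 / 0.96)² = 6.71.
Round up to the next whole unit.

n = 7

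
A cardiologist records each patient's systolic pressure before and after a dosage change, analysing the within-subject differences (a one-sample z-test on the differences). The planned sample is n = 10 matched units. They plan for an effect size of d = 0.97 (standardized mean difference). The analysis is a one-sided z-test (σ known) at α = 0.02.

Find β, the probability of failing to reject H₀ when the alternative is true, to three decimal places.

Noncentrality parameter: δ = d·√n = 0.97 × √10 = 3.0674
Critical value for a one-sided test at α = 0.02: z_α = 2.054.
Power = P(Z > 2.054 − δ) = Φ(1.014) = 0.8446.
Type II error: β = 1 − power = 1 − 0.8446 = 0.1554.

β ≈ 0.155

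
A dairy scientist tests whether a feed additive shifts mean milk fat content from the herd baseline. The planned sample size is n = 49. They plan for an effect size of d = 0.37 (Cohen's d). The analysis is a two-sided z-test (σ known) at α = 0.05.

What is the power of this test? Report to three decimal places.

Noncentrality parameter: δ = d·√n = 0.37 × √49 = 2.5900
Two-sided α = 0.05 → critical value z_{0.025} = 1.960.
Power = Φ(δ − 1.960) + Φ(−δ − 1.960) = Φ(0.630) + Φ(-4.550) = 0.7357 + 0.0000 = 0.7357.

Power ≈ 0.736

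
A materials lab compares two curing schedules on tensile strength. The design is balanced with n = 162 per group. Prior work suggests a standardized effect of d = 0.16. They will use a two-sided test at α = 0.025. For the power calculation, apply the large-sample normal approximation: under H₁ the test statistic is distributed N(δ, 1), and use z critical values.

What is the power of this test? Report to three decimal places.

Noncentrality parameter: δ = d·√(n/2) = 0.16 × √(162/2) = 1.4400
Critical value for a two-sided test at α = 0.025: z_{α/2} = 2.241.
Power = Φ(δ − 2.241) + Φ(−δ − 2.241) = Φ(-0.801) + Φ(-3.681) = 0.2114 + 0.0001 = 0.2116.

Power ≈ 0.212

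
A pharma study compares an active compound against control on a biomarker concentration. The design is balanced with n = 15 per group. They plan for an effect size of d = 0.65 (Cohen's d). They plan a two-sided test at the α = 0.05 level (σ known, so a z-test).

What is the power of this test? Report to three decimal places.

Power ≈ 0.429

Noncentrality parameter: δ = d·√(n/2) = 0.65 × √(15/2) = 1.7801
Two-sided α = 0.05 → critical value z_{0.025} = 1.960.
Power = Φ(δ − 1.960) + Φ(−δ − 1.960) = Φ(-0.180) + Φ(-3.740) = 0.4286 + 0.0001 = 0.4287.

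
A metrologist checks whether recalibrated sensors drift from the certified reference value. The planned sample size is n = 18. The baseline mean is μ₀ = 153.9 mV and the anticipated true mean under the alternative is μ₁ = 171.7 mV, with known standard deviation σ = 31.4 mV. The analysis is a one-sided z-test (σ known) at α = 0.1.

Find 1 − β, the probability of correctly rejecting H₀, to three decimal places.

Power ≈ 0.869

Standardized effect: d = |μ₁ − μ₀| / σ = |171.7 − 153.9| / 31.4 = 0.5669
Noncentrality parameter: δ = d·√n = 0.5669 × √18 = 2.4051
One-sided α = 0.1 → critical value z_{0.1} = 1.282.
Power = P(Z > 1.282 − δ) = Φ(1.124) = 0.8694.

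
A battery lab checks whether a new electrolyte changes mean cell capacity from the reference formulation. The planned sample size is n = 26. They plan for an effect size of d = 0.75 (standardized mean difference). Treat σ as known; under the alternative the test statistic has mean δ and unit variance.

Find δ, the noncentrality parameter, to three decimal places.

δ ≈ 3.824

The noncentrality parameter scales effect size by the design's sample-size factor: δ = d·√n = 0.75 × √26 = 3.8243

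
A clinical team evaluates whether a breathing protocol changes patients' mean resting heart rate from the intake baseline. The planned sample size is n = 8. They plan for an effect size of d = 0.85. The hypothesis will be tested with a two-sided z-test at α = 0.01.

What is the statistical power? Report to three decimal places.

Noncentrality parameter: δ = d·√n = 0.85 × √8 = 2.4042
Critical value for a two-sided test at α = 0.01: z_{α/2} = 2.576.
Power = Φ(δ − 2.576) + Φ(−δ − 2.576) = Φ(-0.172) + Φ(-4.980) = 0.4318 + 0.0000 = 0.4319.

Power ≈ 0.432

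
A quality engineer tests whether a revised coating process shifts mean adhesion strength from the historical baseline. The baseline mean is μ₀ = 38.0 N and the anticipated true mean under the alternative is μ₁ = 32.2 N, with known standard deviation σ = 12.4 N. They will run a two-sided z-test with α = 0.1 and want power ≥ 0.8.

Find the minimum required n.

Standardized effect: d = |μ₁ − μ₀| / σ = |32.2 − 38.0| / 12.4 = 0.4677
For power 0.8 need Φ(δ − z_{0.05}) = 0.8, so δ = z_{0.05} + z_{0.20} = 1.645 + 0.842 = 2.486.
(The Φ(−δ − z_{α/2}) term is vanishingly small for δ > 0 and is dropped in the standard sample-size formula.)
δ = d·√n ⇒ n = (δ/d)² = (2.486 / 0.4677)² = 28.26.
Rounding up, n = 29.

n = 29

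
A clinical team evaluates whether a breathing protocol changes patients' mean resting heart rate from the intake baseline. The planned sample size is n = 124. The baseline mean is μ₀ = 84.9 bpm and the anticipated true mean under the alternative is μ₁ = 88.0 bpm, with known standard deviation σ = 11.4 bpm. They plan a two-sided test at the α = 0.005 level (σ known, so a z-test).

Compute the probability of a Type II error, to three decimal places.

Standardized effect: d = |μ₁ − μ₀| / σ = |88.0 − 84.9| / 11.4 = 0.2719
Noncentrality parameter: δ = d·√n = 0.2719 × √124 = 3.0281
Critical value for a two-sided test at α = 0.005: z_{α/2} = 2.807.
Power = Φ(δ − 2.807) + Φ(−δ − 2.807) = Φ(0.221) + Φ(-5.835) = 0.5875 + 0.0000 = 0.5875.
Type II error: β = 1 − power = 1 − 0.5875 = 0.4125.

β ≈ 0.413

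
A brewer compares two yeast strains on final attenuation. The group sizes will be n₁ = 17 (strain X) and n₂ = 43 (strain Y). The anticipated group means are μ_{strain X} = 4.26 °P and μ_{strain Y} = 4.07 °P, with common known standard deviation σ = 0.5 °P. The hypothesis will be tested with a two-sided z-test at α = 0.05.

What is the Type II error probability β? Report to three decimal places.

Standardized effect: d = |μ_{strain X} − μ_{strain Y}| / σ = |4.26 − 4.07| / 0.5 = 0.3800
Noncentrality parameter: δ = d / √(1/n₁ + 1/n₂) = 0.3800 / √(1/17 + 1/43) = 1.3264
Two-sided α = 0.05 → critical value z_{0.025} = 1.960.
Power = Φ(δ − 1.960) + Φ(−δ − 1.960) = Φ(-0.634) + Φ(-3.286) = 0.2632 + 0.0005 = 0.2637.
Type II error: β = 1 − power = 1 − 0.2637 = 0.7363.

β ≈ 0.736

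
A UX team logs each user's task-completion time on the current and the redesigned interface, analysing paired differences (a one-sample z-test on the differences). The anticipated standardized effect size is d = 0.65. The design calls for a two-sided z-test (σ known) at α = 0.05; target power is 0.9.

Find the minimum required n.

n = 25

Set Φ(δ − 1.960) = 0.9; then δ − 1.960 = Φ⁻¹(0.9) = 1.282, giving δ = 3.242.
(For δ > 0 the lower-tail rejection region contributes negligibly to power, so the one-term inversion is standard.)
δ = d·√n ⇒ n = (δ/d)² = (3.242 / 0.65)² = 24.87.
Rounding up, n = 25.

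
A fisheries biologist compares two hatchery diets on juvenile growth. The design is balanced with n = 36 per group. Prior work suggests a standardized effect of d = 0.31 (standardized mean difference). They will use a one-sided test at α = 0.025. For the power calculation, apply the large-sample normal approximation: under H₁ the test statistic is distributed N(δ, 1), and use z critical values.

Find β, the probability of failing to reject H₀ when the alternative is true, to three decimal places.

Noncentrality parameter: δ = d·√(n/2) = 0.31 × √(36/2) = 1.3152
One-sided α = 0.025 → critical value z_{0.025} = 1.960.
Power = Φ(δ − 1.960) = Φ(-0.645) = 0.2595.
Type II error: β = 1 − power = 1 − 0.2595 = 0.7405.

β ≈ 0.740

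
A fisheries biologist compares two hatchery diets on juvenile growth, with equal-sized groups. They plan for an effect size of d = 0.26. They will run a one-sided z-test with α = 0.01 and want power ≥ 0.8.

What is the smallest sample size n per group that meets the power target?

For power 0.8 need Φ(δ − z_{0.01}) = 0.8, so δ = z_{0.01} + z_{0.20} = 2.326 + 0.842 = 3.168.
δ = d·√(n/2) ⇒ n = 2(δ/d)² = 2 × (3.168 / 0.26)² = 296.92.
Round up to the next whole unit.

n = 297 per group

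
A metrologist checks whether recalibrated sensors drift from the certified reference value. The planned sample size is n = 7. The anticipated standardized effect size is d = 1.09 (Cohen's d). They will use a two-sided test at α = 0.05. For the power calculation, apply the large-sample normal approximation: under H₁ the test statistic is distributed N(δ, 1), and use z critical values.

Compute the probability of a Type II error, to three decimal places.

Noncentrality parameter: δ = d·√n = 1.09 × √7 = 2.8839
Critical value for a two-sided test at α = 0.05: z_{α/2} = 1.960.
Power = Φ(δ − 1.960) + Φ(−δ − 1.960) = Φ(0.924) + Φ(-4.844) = 0.8222 + 0.0000 = 0.8222.
Type II error: β = 1 − power = 1 − 0.8222 = 0.1778.

β ≈ 0.178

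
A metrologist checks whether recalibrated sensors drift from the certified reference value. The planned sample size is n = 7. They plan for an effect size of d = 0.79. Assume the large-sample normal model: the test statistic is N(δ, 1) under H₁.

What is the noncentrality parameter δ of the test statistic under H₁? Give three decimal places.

The noncentrality parameter scales effect size by the design's sample-size factor: δ = d·√n = 0.79 × √7 = 2.0901

δ ≈ 2.090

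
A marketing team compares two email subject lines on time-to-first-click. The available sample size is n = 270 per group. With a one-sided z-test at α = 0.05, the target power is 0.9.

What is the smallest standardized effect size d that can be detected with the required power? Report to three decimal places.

d ≈ 0.252

Need Φ(δ − 1.645) = 0.9, so δ = 1.645 + 1.282 = 2.926.
δ = d·√(n/2) ⇒ d = δ/√(n/2) = 2.926/√(270/2) = 0.2519.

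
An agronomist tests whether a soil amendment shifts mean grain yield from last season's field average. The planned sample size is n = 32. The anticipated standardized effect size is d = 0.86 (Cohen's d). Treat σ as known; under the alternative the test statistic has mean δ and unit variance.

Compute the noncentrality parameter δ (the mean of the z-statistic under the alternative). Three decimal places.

δ = d·√n = 0.86 × √32 = 4.8649

δ ≈ 4.865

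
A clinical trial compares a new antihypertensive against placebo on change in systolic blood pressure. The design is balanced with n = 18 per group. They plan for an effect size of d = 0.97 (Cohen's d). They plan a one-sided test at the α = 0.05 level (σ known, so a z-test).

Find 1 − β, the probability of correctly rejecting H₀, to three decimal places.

Power ≈ 0.897

Noncentrality parameter: δ = d·√(n/2) = 0.97 × √(18/2) = 2.9100
Critical value for a one-sided test at α = 0.05: z_α = 1.645.
Power = P(Z > 1.645 − δ) = Φ(1.265) = 0.8971.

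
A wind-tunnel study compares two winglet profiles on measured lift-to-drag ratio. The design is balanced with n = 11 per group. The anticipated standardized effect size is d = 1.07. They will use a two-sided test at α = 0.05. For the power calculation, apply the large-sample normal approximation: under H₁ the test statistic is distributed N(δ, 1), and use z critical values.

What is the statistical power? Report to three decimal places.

Power ≈ 0.709

Noncentrality parameter: δ = d·√(n/2) = 1.07 × √(11/2) = 2.5094
Critical value for a two-sided test at α = 0.05: z_{α/2} = 1.960.
Power = Φ(δ − 1.960) + Φ(−δ − 1.960) = Φ(0.549) + Φ(-4.469) = 0.7086 + 0.0000 = 0.7086.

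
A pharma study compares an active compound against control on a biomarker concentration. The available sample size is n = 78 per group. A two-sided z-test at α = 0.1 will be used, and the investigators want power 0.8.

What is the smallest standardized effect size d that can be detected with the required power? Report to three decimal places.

Need Φ(δ − 1.645) = 0.8, so δ = 1.645 + 0.842 = 2.486.
(Lower-tail contribution to power is negligible for δ > 0.)
δ = d·√(n/2) ⇒ d = δ/√(n/2) = 2.486/√(78/2) = 0.3982.

d ≈ 0.398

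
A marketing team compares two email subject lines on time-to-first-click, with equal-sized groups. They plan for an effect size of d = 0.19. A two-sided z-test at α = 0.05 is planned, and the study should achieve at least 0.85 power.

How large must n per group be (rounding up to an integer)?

For power 0.85 need Φ(δ − z_{0.025}) = 0.85, so δ = z_{0.025} + z_{0.15} = 1.960 + 1.036 = 2.996.
(The Φ(−δ − z_{α/2}) term is vanishingly small for δ > 0 and is dropped in the standard sample-size formula.)
δ = d·√(n/2) ⇒ n = 2(δ/d)² = 2 × (2.996 / 0.19)² = 497.42.
Round up to the next whole unit.

n = 498 per group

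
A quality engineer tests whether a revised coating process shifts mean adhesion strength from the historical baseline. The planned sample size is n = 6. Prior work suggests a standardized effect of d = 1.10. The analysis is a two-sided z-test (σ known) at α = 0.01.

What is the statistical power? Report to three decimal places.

Power ≈ 0.547

Noncentrality parameter: δ = d·√n = 1.10 × √6 = 2.6944
Critical value for a two-sided test at α = 0.01: z_{α/2} = 2.576.
Power = Φ(δ − 2.576) + Φ(−δ − 2.576) = Φ(0.119) + Φ(-5.270) = 0.5472 + 0.0000 = 0.5472.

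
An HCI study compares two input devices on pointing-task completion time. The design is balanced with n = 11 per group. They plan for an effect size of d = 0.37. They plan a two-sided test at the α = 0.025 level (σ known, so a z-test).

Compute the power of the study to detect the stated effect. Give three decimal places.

Noncentrality parameter: δ = d·√(n/2) = 0.37 × √(11/2) = 0.8677
Two-sided α = 0.025 → critical value z_{0.0125} = 2.241.
Power = Φ(δ − 2.241) + Φ(−δ − 2.241) = Φ(-1.374) + Φ(-3.109) = 0.0848 + 0.0009 = 0.0857.

Power ≈ 0.086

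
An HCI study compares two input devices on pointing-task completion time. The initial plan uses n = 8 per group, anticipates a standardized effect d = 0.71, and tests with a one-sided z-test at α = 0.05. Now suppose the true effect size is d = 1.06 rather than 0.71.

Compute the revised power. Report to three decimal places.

Power ≈ 0.683

With d = 1.06: δ = d·√(n/2) = 1.06 × √(8/2) = 2.1200. Critical value z_{0.05} = 1.645.
Revised power = P(Z > 1.645 − δ) = Φ(0.475) = 0.6827.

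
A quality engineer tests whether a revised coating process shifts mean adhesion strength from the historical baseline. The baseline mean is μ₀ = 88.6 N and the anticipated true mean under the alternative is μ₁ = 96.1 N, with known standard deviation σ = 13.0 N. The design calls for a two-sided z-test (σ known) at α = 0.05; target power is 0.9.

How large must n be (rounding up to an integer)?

n = 32

Standardized effect: d = |μ₁ − μ₀| / σ = |96.1 − 88.6| / 13.0 = 0.5769
Set Φ(δ − 1.960) = 0.9; then δ − 1.960 = Φ⁻¹(0.9) = 1.282, giving δ = 3.242.
(The Φ(−δ − z_{α/2}) term is vanishingly small for δ > 0 and is dropped in the standard sample-size formula.)
δ = d·√n ⇒ n = (δ/d)² = (3.242 / 0.5769)² = 31.57.
Rounding up, n = 32.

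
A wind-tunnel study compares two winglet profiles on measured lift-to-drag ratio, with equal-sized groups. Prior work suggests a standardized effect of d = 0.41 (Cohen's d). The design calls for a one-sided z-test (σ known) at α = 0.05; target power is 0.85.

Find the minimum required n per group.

n = 86 per group

For power 0.85 need Φ(δ − z_{0.05}) = 0.85, so δ = z_{0.05} + z_{0.15} = 1.645 + 1.036 = 2.681.
δ = d·√(n/2) ⇒ n = 2(δ/d)² = 2 × (2.681 / 0.41)² = 85.54.
Rounding up, n = 86 per group.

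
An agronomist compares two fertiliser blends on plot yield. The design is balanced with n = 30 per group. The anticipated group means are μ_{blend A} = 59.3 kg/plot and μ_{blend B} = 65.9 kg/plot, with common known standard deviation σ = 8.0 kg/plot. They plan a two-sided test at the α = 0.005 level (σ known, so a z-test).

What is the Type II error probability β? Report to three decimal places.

Standardized effect: d = |μ_{blend A} − μ_{blend B}| / σ = |59.3 − 65.9| / 8.0 = 0.8250
Noncentrality parameter: δ = d·√(n/2) = 0.8250 × √(30/2) = 3.1952
Two-sided α = 0.005 → critical value z_{0.0025} = 2.807.
Power = Φ(δ − 2.807) + Φ(−δ − 2.807) = Φ(0.388) + Φ(-6.002) = 0.6511 + 0.0000 = 0.6511.
Type II error: β = 1 − power = 1 − 0.6511 = 0.3489.

β ≈ 0.349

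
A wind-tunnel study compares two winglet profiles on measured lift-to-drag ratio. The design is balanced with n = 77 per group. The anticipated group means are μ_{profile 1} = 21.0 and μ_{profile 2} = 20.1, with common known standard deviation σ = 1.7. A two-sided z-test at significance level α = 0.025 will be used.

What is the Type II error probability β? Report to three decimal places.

β ≈ 0.148

Standardized effect: d = |μ_{profile 1} − μ_{profile 2}| / σ = |21.0 − 20.1| / 1.7 = 0.5294
Noncentrality parameter: δ = d·√(n/2) = 0.5294 × √(77/2) = 3.2849
Critical value for a two-sided test at α = 0.025: z_{α/2} = 2.241.
Power = Φ(δ − 2.241) + Φ(−δ − 2.241) = Φ(1.044) + Φ(-5.526) = 0.8516 + 0.0000 = 0.8516.
Type II error: β = 1 − power = 1 − 0.8516 = 0.1484.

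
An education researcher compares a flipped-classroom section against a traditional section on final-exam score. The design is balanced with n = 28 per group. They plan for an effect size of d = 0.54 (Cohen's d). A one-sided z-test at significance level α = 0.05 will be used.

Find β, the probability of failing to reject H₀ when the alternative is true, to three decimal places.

β ≈ 0.354

Noncentrality parameter: δ = d·√(n/2) = 0.54 × √(28/2) = 2.0205
One-sided α = 0.05 → critical value z_{0.05} = 1.645.
Power = Φ(δ − 1.645) = Φ(0.376) = 0.6464.
Type II error: β = 1 − power = 1 − 0.6464 = 0.3536.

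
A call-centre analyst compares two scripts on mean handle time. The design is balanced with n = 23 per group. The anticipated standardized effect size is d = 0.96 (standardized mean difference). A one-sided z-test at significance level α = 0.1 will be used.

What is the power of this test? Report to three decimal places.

Power ≈ 0.976

Noncentrality parameter: λ = d·√(n/2) = 0.96 × √(23/2) = 3.2555
Critical value for a one-sided test at α = 0.1: z_α = 1.282.
Power = P(Z > 1.282 − λ) = Φ(1.974) = 0.9758.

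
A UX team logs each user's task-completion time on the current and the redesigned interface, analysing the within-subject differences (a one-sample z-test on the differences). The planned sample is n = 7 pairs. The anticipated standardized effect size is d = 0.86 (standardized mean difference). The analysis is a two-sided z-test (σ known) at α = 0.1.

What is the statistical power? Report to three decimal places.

Power ≈ 0.736

Noncentrality parameter: δ = d·√n = 0.86 × √7 = 2.2753
Two-sided α = 0.1 → critical value z_{0.05} = 1.645.
Power = Φ(δ − 1.645) + Φ(−δ − 1.645) = Φ(0.630) + Φ(-3.920) = 0.7358 + 0.0000 = 0.7359.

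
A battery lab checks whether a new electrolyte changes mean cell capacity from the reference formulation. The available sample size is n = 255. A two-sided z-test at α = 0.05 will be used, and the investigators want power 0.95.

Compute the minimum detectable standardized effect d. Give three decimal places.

d ≈ 0.226

Required noncentrality: δ = z_{0.025} + z_{0.05} = 1.960 + 1.645 = 3.605.
(The second rejection-region term Φ(−δ − z_{α/2}) is negligible and dropped.)
δ = d·√n ⇒ d = δ/√n = 3.605/√255 = 0.2257.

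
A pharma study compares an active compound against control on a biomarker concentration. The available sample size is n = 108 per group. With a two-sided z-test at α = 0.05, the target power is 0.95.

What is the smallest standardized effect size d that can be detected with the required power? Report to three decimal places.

d ≈ 0.491

Need Φ(δ − 1.960) = 0.95, so δ = 1.960 + 1.645 = 3.605.
(The second rejection-region term Φ(−δ − z_{α/2}) is negligible and dropped.)
δ = d·√(n/2) ⇒ d = δ/√(n/2) = 3.605/√(108/2) = 0.4906.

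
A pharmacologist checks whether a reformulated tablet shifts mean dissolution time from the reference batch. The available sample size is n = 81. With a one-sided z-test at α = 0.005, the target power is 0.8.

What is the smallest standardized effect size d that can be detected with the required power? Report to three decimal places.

Need Φ(δ − 2.576) = 0.8, so δ = 2.576 + 0.842 = 3.417.
δ = d·√n ⇒ d = δ/√n = 3.417/√81 = 0.3797.

d ≈ 0.380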